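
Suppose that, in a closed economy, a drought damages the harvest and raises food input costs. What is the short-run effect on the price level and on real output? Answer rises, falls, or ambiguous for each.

This is an adverse supply shock: SRAS shifts left.
Moving along the downward-sloping AD curve, P rises and Y falls.

Price level: rises; output: falls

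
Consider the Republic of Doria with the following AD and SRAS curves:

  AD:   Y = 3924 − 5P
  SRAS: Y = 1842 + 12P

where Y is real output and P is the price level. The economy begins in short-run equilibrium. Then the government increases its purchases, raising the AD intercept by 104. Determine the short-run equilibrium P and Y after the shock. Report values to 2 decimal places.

P = 128.59, Y = 3385.06

This is a positive demand shock: AD shifts right.
New AD: Y = 4028 − 5P.
Set AD = SRAS: 4028 − 5P = 1842 + 12P, so 2186 = 17P and P = 128.59.
Substituting into AD, Y = 3385.06.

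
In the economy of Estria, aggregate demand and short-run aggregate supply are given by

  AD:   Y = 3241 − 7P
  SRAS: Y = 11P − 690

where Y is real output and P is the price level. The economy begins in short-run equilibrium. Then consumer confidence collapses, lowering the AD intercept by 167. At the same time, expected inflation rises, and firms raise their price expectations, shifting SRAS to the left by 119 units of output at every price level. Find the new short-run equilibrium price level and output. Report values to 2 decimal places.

After both shocks: AD is Y = 3074 − 7P and SRAS is Y = 11P − 809.
Setting them equal: 3883 = 18P, so P = 215.72.
Substituting into AD, Y = 1563.94.

P = 215.72, Y = 1563.94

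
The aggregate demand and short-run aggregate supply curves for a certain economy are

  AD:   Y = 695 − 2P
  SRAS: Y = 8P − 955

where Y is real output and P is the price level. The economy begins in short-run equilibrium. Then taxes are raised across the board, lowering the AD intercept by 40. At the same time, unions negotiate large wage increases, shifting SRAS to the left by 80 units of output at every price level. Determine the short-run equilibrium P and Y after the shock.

P = 169, Y = 317

After both shocks: AD is Y = 655 − 2P and SRAS is Y = 8P − 1035.
Setting them equal: 1690 = 10P, so P = 169.
Y = 655 − 2·169 = 317.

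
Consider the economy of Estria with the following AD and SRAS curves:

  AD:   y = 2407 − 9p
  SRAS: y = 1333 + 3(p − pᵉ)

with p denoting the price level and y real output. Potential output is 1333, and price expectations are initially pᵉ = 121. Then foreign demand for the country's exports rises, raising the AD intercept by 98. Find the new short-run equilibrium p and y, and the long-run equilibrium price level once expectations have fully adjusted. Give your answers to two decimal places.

Short run: p = 127.92, y = 1353.75. Long run: p = 130.22.

AD shifts right: new AD is y = 2505 − 9p. With pᵉ = 121, SRAS is y = 970 + 3p.
Short run: 2505 − 9p = 970 + 3p gives 1535 = 12p, so p = 127.92 and y = 2505 − 9p = 1353.75.
y = 1353.75 is above potential 1333; expectations adjust and SRAS shifts left until y = 1333.
Long run: on the new AD curve, 1333 = 2505 − 9p gives p = 130.22.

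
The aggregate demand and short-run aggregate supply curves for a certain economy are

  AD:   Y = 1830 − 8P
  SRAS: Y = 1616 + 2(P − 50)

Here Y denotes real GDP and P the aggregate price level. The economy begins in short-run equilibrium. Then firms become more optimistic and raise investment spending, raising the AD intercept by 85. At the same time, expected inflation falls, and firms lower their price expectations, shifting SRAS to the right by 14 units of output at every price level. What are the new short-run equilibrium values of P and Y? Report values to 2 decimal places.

P = 38.50, Y = 1607.00

After both shocks: AD is Y = 1915 − 8P and SRAS is Y = 1530 + 2P.
Setting them equal: 385 = 10P, so P = 38.50.
Substituting into AD, Y = 1607.00.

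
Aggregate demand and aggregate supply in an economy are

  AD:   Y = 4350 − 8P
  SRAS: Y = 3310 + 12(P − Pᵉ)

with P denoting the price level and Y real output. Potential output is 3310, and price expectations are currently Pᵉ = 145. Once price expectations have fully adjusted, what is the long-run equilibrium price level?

Short run: with Pᵉ = 145, SRAS is Y = 1570 + 12P. Setting AD = SRAS gives 2780 = 20P, so P = 139 and Y = 4350 − 8·139 = 3238.
Output 3238 is below potential 3310, so over time expected prices fall and SRAS shifts right until Y returns to 3310.
Long run: Y = 3310 on the AD curve gives 3310 = 4350 − 8P, so P = 130.

Long-run P = 130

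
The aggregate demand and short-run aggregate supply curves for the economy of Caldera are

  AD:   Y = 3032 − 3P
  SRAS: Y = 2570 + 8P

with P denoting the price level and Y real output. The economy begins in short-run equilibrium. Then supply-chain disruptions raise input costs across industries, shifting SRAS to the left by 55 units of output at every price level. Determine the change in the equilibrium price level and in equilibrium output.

ΔP = +5, ΔY = -15

This is a negative supply shock: SRAS shifts left.
New SRAS: Y = 2515 + 8P.
Set AD = SRAS: 3032 − 3P = 2515 + 8P, so 517 = 11P and P = 47.
Y = 3032 − 3·47 = 2891.
Initially P = 42, Y = 2906, so ΔP = +5 and ΔY = -15.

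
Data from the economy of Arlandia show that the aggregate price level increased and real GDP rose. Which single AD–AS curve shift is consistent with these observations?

P rose and Y rose. An AD shift moves P and Y in the same direction; an SRAS shift moves them in opposite directions.
Here P and Y moved in the same direction, so the AD curve shifted.
Since Y rose, AD shifted right.

AD shifted right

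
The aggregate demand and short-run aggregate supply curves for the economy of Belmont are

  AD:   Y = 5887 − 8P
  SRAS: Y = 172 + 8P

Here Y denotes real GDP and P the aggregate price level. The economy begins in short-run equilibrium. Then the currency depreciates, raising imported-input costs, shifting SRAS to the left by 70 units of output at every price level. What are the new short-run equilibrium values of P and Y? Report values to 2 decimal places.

This is a negative supply shock: SRAS shifts left.
New SRAS: Y = 102 + 8P.
Set AD = SRAS: 5887 − 8P = 102 + 8P, so 5785 = 16P and P = 361.56.
Substituting into AD, Y = 2994.50.

P = 361.56, Y = 2994.50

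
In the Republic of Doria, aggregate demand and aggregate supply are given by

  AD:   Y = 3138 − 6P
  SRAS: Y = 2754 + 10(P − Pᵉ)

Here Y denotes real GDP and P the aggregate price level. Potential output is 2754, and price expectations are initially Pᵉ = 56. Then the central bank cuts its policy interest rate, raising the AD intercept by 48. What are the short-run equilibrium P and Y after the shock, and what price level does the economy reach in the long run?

Short run: P = 62, Y = 2814. Long run: P = 72.

AD shifts right: new AD is Y = 3186 − 6P. With Pᵉ = 56, SRAS is Y = 2194 + 10P.
Short run: 3186 − 6P = 2194 + 10P gives 992 = 16P, so P = 62 and Y = 3186 − 6·62 = 2814.
Y = 2814 is above potential 2754; expectations adjust and SRAS shifts left until Y = 2754.
Long run: on the new AD curve, 2754 = 3186 − 6P gives P = 72.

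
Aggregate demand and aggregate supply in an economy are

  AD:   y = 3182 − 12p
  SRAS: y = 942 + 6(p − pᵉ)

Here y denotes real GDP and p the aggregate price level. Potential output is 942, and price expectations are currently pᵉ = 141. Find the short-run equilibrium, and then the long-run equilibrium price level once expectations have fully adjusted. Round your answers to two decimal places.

Short run: p = 171.44, y = 1124.67. Long run: p = 186.67.

Short run: with pᵉ = 141, SRAS is y = 96 + 6p. Setting AD = SRAS gives 3086 = 18p, so p = 171.44 and y = 3182 − 12p = 1124.67.
Output 1124.67 is above potential 942, so over time expected prices rise and SRAS shifts left until y returns to 942.
Long run: y = 942 on the AD curve gives 942 = 3182 − 12p, so p = 186.67.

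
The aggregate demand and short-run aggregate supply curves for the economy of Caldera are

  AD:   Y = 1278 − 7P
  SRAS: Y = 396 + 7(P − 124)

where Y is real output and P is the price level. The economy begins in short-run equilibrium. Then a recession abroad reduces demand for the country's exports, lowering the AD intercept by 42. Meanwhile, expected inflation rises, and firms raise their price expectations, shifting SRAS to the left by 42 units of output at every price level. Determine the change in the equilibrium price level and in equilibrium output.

After both shocks: AD is Y = 1236 − 7P and SRAS is Y = 7P − 514.
Setting them equal: 1750 = 14P, so P = 125.
Y = 1236 − 7·125 = 361.
Initially P = 125, Y = 403, so ΔP = +0 and ΔY = -42.

ΔP = +0, ΔY = -42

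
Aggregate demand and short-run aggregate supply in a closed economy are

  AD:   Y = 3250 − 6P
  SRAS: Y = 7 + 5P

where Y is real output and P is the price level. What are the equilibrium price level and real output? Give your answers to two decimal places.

Set AD = SRAS: 3250 − 6P = 7 + 5P, so 3243 = 11P and P = 294.82.
Substituting into AD, Y = 3250 − 6P = 1481.09.

P = 294.82, Y = 1481.09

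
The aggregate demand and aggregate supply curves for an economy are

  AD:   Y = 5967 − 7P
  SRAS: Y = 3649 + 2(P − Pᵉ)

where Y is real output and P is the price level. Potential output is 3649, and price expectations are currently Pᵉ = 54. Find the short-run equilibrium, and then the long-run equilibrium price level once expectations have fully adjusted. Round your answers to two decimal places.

Short run: with Pᵉ = 54, SRAS is Y = 3541 + 2P. Setting AD = SRAS gives 2426 = 9P, so P = 269.56 and Y = 5967 − 7P = 4080.11.
Output 4080.11 is above potential 3649, so over time expected prices rise and SRAS shifts left until Y returns to 3649.
Long run: Y = 3649 on the AD curve gives 3649 = 5967 − 7P, so P = 331.14.

Short run: P = 269.56, Y = 4080.11. Long run: P = 331.14.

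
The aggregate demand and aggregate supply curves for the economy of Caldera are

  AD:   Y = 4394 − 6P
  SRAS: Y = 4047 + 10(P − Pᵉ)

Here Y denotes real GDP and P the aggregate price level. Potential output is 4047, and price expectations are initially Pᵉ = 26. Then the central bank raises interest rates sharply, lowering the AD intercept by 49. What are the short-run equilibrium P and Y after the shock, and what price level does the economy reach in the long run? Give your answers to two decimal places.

Short run: P = 34.88, Y = 4135.75. Long run: P = 49.67.

AD shifts left: new AD is Y = 4345 − 6P. With Pᵉ = 26, SRAS is Y = 3787 + 10P.
Short run: 4345 − 6P = 3787 + 10P gives 558 = 16P, so P = 34.88 and Y = 4345 − 6P = 4135.75.
Y = 4135.75 is above potential 4047; expectations adjust and SRAS shifts left until Y = 4047.
Long run: on the new AD curve, 4047 = 4345 − 6P gives P = 49.67.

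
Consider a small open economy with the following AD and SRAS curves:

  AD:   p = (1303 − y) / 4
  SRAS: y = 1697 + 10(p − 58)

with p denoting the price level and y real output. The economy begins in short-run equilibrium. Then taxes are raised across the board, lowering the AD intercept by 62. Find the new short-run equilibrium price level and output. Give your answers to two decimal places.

This is a negative demand shock: AD shifts left.
New AD: y = 1241 − 4p.
SRAS can be written y = 1117 + 10p.
Set AD = SRAS: 1241 − 4p = 1117 + 10p, so 124 = 14p and p = 8.86.
Substituting into AD, y = 1205.57.

p = 8.86, y = 1205.57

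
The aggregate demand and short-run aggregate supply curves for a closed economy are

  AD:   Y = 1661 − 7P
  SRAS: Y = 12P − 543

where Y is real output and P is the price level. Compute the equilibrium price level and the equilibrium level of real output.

P = 116, Y = 849

Set AD = SRAS: 1661 − 7P = 12P − 543, so 2204 = 19P and P = 116.
Then Y = 1661 − 7·116 = 849.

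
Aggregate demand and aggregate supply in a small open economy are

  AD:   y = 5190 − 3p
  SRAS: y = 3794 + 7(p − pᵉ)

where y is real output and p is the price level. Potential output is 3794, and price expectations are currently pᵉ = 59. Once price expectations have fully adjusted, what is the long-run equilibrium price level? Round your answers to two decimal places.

Short run: with pᵉ = 59, SRAS is y = 3381 + 7p. Setting AD = SRAS gives 1809 = 10p, so p = 180.90 and y = 5190 − 3p = 4647.30.
Output 4647.30 is above potential 3794, so over time expected prices rise and SRAS shifts left until y returns to 3794.
Long run: y = 3794 on the AD curve gives 3794 = 5190 − 3p, so p = 465.33.

Long-run p = 465.33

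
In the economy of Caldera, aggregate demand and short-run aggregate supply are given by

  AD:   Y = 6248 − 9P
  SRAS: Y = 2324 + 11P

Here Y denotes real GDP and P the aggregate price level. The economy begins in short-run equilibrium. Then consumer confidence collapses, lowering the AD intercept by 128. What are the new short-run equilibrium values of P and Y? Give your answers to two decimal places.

This is a negative demand shock: AD shifts left.
New AD: Y = 6120 − 9P.
Set AD = SRAS: 6120 − 9P = 2324 + 11P, so 3796 = 20P and P = 189.80.
Substituting into AD, Y = 4411.80.

P = 189.80, Y = 4411.80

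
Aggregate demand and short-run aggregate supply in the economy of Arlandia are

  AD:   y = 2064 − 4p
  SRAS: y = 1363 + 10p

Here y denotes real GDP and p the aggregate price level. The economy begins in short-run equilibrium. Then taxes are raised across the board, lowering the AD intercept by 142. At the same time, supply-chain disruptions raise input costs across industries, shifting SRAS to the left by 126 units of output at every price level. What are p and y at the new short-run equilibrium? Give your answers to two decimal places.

After both shocks: AD is y = 1922 − 4p and SRAS is y = 1237 + 10p.
Setting them equal: 685 = 14p, so p = 48.93.
Substituting into AD, y = 1726.29.

p = 48.93, y = 1726.29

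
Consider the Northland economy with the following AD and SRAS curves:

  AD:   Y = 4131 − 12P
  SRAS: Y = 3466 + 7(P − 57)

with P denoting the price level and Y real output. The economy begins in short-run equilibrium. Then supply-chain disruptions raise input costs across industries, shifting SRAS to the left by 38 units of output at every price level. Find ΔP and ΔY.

ΔP = +2, ΔY = -24

This is a negative supply shock: SRAS shifts left.
New SRAS: Y = 3029 + 7P.
Set AD = SRAS: 4131 − 12P = 3029 + 7P, so 1102 = 19P and P = 58.
Y = 4131 − 12·58 = 3435.
Initially P = 56, Y = 3459, so ΔP = +2 and ΔY = -24.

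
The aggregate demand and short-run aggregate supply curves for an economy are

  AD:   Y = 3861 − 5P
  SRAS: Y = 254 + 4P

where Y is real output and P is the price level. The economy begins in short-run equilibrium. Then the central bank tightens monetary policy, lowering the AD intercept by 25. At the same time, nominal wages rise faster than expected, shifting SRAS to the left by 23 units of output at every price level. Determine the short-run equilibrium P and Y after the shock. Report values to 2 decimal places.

P = 400.56, Y = 1833.22

After both shocks: AD is Y = 3836 − 5P and SRAS is Y = 231 + 4P.
Setting them equal: 3605 = 9P, so P = 400.56.
Substituting into AD, Y = 1833.22.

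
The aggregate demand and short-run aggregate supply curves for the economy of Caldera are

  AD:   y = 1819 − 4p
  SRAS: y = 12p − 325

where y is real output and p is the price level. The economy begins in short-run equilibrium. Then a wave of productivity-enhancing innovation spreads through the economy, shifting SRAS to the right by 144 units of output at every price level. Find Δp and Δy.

This is a positive supply shock: SRAS shifts right.
New SRAS: y = 12p − 181.
Set AD = SRAS: 1819 − 4p = 12p − 181, so 2000 = 16p and p = 125.
y = 1819 − 4·125 = 1319.
Initially p = 134, y = 1283, so Δp = -9 and Δy = +36.

Δp = -9, Δy = +36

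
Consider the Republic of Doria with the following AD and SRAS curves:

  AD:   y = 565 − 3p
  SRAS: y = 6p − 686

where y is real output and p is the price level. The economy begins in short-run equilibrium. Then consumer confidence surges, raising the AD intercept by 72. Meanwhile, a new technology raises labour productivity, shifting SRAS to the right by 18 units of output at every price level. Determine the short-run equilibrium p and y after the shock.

After both shocks: AD is y = 637 − 3p and SRAS is y = 6p − 668.
Setting them equal: 1305 = 9p, so p = 145.
y = 637 − 3·145 = 202.

p = 145, y = 202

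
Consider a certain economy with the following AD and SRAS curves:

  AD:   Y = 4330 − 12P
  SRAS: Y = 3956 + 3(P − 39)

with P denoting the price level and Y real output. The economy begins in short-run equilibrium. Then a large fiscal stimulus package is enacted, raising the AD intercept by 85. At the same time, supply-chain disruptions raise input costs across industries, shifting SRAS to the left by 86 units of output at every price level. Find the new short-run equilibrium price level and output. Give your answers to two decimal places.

After both shocks: AD is Y = 4415 − 12P and SRAS is Y = 3753 + 3P.
Setting them equal: 662 = 15P, so P = 44.13.
Substituting into AD, Y = 3885.40.

P = 44.13, Y = 3885.40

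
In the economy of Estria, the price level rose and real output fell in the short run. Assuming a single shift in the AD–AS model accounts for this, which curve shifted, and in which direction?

P rose and Y fell. An AD shift moves P and Y in the same direction; an SRAS shift moves them in opposite directions.
Here P and Y moved in opposite directions, so the SRAS curve shifted.
Since Y fell, SRAS shifted left.

SRAS shifted left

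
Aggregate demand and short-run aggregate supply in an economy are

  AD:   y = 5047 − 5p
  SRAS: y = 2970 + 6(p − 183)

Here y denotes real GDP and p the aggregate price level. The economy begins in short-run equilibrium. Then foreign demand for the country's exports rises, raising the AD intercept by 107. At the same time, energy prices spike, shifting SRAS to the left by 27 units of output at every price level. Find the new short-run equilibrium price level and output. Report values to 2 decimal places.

After both shocks: AD is y = 5154 − 5p and SRAS is y = 1845 + 6p.
Setting them equal: 3309 = 11p, so p = 300.82.
Substituting into AD, y = 3649.91.

p = 300.82, y = 3649.91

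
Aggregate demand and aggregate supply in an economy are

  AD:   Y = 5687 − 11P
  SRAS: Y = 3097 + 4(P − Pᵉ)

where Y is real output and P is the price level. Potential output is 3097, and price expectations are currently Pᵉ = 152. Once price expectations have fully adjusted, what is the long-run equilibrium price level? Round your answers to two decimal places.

Long-run P = 235.45

Short run: with Pᵉ = 152, SRAS is Y = 2489 + 4P. Setting AD = SRAS gives 3198 = 15P, so P = 213.20 and Y = 5687 − 11P = 3341.80.
Output 3341.80 is above potential 3097, so over time expected prices rise and SRAS shifts left until Y returns to 3097.
Long run: Y = 3097 on the AD curve gives 3097 = 5687 − 11P, so P = 235.45.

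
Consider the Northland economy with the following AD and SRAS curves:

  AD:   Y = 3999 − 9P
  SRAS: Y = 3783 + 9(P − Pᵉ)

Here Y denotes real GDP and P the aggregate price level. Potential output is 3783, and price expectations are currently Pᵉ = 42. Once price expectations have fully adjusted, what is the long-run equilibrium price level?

Short run: with Pᵉ = 42, SRAS is Y = 3405 + 9P. Setting AD = SRAS gives 594 = 18P, so P = 33 and Y = 3999 − 9·33 = 3702.
Output 3702 is below potential 3783, so over time expected prices fall and SRAS shifts right until Y returns to 3783.
Long run: Y = 3783 on the AD curve gives 3783 = 3999 − 9P, so P = 24.

Long-run P = 24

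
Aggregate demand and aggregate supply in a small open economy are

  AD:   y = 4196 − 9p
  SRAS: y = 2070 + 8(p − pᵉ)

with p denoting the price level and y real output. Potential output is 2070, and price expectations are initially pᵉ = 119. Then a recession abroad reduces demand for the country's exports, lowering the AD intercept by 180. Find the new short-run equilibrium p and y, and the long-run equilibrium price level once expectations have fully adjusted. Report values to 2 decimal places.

Short run: p = 170.47, y = 2481.76. Long run: p = 216.22.

AD shifts left: new AD is y = 4016 − 9p. With pᵉ = 119, SRAS is y = 1118 + 8p.
Short run: 4016 − 9p = 1118 + 8p gives 2898 = 17p, so p = 170.47 and y = 4016 − 9p = 2481.76.
y = 2481.76 is above potential 2070; expectations adjust and SRAS shifts left until y = 2070.
Long run: on the new AD curve, 2070 = 4016 − 9p gives p = 216.22.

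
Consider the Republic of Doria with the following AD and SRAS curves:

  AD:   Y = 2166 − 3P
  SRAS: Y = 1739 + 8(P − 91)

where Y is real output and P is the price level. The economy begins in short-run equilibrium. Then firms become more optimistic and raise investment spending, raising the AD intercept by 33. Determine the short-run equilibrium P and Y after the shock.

This is a positive demand shock: AD shifts right.
New AD: Y = 2199 − 3P.
SRAS can be written Y = 1011 + 8P.
Set AD = SRAS: 2199 − 3P = 1011 + 8P, so 1188 = 11P and P = 108.
Y = 2199 − 3·108 = 1875.

P = 108, Y = 1875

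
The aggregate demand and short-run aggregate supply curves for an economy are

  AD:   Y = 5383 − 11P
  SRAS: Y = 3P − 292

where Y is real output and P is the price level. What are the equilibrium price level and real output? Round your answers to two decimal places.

P = 405.36, Y = 924.07

Set AD = SRAS: 5383 − 11P = 3P − 292, so 5675 = 14P and P = 405.36.
Substituting into AD, Y = 5383 − 11P = 924.07.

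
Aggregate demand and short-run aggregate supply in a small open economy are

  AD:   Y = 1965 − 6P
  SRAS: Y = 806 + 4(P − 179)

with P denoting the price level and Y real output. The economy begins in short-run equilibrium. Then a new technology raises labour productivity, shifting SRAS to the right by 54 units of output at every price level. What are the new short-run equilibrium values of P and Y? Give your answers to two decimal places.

P = 182.10, Y = 872.40

This is a positive supply shock: SRAS shifts right.
New SRAS: Y = 144 + 4P.
Set AD = SRAS: 1965 − 6P = 144 + 4P, so 1821 = 10P and P = 182.10.
Substituting into AD, Y = 872.40.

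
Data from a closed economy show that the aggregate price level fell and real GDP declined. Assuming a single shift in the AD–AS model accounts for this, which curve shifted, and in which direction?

P fell and Y fell. An AD shift moves P and Y in the same direction; an SRAS shift moves them in opposite directions.
Here P and Y moved in the same direction, so the AD curve shifted.
Since Y fell, AD shifted left.

AD shifted left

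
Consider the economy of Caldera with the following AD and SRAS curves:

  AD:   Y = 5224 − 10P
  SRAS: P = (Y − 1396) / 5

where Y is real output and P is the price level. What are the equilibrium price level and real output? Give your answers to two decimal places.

P = 255.20, Y = 2672.00

Rearrange SRAS to Y = 1396 + 5P.
Set AD = SRAS: 5224 − 10P = 1396 + 5P, so 3828 = 15P and P = 255.20.
Substituting into AD, Y = 5224 − 10P = 2672.00.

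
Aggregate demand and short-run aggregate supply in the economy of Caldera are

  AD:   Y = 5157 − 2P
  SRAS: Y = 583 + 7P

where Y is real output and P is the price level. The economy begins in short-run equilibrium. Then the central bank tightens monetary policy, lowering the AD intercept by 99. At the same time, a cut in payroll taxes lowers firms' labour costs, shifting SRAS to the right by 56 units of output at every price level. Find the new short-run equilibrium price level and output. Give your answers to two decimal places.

After both shocks: AD is Y = 5058 − 2P and SRAS is Y = 639 + 7P.
Setting them equal: 4419 = 9P, so P = 491.00.
Substituting into AD, Y = 4076.00.

P = 491.00, Y = 4076.00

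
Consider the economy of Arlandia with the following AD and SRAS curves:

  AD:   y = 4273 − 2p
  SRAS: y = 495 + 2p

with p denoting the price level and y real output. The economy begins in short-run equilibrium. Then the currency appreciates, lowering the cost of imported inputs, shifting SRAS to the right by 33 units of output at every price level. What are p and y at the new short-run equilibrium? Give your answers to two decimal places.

p = 936.25, y = 2400.50

This is a positive supply shock: SRAS shifts right.
New SRAS: y = 528 + 2p.
Set AD = SRAS: 4273 − 2p = 528 + 2p, so 3745 = 4p and p = 936.25.
Substituting into AD, y = 2400.50.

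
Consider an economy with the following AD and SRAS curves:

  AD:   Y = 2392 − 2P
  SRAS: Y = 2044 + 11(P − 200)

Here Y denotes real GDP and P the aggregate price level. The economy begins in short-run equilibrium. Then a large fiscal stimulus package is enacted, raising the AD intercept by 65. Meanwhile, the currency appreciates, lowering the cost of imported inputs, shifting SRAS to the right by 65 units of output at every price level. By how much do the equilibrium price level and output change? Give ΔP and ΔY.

ΔP = +0, ΔY = +65

After both shocks: AD is Y = 2457 − 2P and SRAS is Y = 11P − 91.
Setting them equal: 2548 = 13P, so P = 196.
Y = 2457 − 2·196 = 2065.
Initially P = 196, Y = 2000, so ΔP = +0 and ΔY = +65.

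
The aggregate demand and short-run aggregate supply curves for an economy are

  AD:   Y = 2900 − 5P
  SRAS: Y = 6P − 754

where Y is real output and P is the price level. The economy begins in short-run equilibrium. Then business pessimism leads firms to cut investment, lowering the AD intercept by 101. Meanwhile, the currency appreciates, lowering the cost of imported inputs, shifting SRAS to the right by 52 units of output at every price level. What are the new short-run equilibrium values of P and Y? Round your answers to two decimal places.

P = 318.27, Y = 1207.64

After both shocks: AD is Y = 2799 − 5P and SRAS is Y = 6P − 702.
Setting them equal: 3501 = 11P, so P = 318.27.
Substituting into AD, Y = 1207.64.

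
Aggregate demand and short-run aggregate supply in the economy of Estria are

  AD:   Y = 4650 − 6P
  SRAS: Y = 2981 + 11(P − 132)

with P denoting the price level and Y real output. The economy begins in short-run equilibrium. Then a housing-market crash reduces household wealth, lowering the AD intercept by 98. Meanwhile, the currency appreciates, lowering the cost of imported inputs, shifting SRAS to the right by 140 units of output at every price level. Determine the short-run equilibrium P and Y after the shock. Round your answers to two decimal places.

After both shocks: AD is Y = 4552 − 6P and SRAS is Y = 1669 + 11P.
Setting them equal: 2883 = 17P, so P = 169.59.
Substituting into AD, Y = 3534.47.

P = 169.59, Y = 3534.47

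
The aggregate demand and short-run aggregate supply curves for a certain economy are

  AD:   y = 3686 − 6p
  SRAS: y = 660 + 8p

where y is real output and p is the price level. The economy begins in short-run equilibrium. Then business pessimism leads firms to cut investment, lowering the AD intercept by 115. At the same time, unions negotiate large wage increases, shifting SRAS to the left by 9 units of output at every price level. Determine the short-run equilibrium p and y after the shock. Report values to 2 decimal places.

p = 208.57, y = 2319.57

After both shocks: AD is y = 3571 − 6p and SRAS is y = 651 + 8p.
Setting them equal: 2920 = 14p, so p = 208.57.
Substituting into AD, y = 2319.57.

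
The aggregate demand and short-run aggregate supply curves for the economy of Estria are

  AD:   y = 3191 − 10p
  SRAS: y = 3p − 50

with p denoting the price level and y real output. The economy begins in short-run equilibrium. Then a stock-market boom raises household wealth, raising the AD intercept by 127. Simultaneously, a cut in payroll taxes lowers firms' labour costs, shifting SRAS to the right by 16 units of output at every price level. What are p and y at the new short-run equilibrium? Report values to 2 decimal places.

After both shocks: AD is y = 3318 − 10p and SRAS is y = 3p − 34.
Setting them equal: 3352 = 13p, so p = 257.85.
Substituting into AD, y = 739.54.

p = 257.85, y = 739.54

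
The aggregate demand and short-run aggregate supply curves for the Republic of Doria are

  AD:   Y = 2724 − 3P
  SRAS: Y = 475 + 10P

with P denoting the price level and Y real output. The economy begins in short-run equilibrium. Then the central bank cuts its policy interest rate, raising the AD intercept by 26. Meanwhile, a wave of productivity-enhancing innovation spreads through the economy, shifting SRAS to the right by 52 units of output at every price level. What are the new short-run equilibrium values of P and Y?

After both shocks: AD is Y = 2750 − 3P and SRAS is Y = 527 + 10P.
Setting them equal: 2223 = 13P, so P = 171.
Y = 2750 − 3·171 = 2237.

P = 171, Y = 2237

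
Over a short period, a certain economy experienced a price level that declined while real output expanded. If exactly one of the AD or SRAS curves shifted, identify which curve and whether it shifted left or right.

SRAS shifted right

P fell and Y rose. An AD shift moves P and Y in the same direction; an SRAS shift moves them in opposite directions.
Here P and Y moved in opposite directions, so the SRAS curve shifted.
Since Y rose, SRAS shifted right.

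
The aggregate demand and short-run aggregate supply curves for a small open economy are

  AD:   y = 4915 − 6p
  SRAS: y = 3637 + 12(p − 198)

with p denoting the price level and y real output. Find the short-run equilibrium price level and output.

p = 203, y = 3697

Write SRAS as y = 3637 + 12p − 2376 = 1261 + 12p.
Set AD = SRAS: 4915 − 6p = 1261 + 12p, so 3654 = 18p and p = 203.
Then y = 4915 − 6·203 = 3697.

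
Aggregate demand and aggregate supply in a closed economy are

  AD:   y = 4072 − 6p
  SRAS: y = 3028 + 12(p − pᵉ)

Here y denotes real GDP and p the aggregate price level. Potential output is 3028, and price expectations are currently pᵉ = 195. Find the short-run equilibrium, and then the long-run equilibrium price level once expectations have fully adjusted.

Short run: with pᵉ = 195, SRAS is y = 688 + 12p. Setting AD = SRAS gives 3384 = 18p, so p = 188 and y = 4072 − 6·188 = 2944.
Output 2944 is below potential 3028, so over time expected prices fall and SRAS shifts right until y returns to 3028.
Long run: y = 3028 on the AD curve gives 3028 = 4072 − 6p, so p = 174.

Short run: p = 188, y = 2944. Long run: p = 174.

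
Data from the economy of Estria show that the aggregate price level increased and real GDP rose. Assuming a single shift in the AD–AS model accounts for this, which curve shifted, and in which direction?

AD shifted right

P rose and Y rose. An AD shift moves P and Y in the same direction; an SRAS shift moves them in opposite directions.
Here P and Y moved in the same direction, so the AD curve shifted.
Since Y rose, AD shifted right.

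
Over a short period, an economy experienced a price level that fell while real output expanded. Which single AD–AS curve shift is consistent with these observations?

SRAS shifted right

P fell and Y rose. An AD shift moves P and Y in the same direction; an SRAS shift moves them in opposite directions.
Here P and Y moved in opposite directions, so the SRAS curve shifted.
Since Y rose, SRAS shifted right.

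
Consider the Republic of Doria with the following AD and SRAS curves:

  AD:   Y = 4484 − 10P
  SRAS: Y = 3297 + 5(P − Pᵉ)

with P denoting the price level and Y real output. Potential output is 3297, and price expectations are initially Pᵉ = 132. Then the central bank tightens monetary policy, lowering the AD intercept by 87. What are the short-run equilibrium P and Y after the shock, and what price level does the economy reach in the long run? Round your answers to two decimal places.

Short run: P = 117.33, Y = 3223.67. Long run: P = 110.00.

AD shifts left: new AD is Y = 4397 − 10P. With Pᵉ = 132, SRAS is Y = 2637 + 5P.
Short run: 4397 − 10P = 2637 + 5P gives 1760 = 15P, so P = 117.33 and Y = 4397 − 10P = 3223.67.
Y = 3223.67 is below potential 3297; expectations adjust and SRAS shifts right until Y = 3297.
Long run: on the new AD curve, 3297 = 4397 − 10P gives P = 110.00.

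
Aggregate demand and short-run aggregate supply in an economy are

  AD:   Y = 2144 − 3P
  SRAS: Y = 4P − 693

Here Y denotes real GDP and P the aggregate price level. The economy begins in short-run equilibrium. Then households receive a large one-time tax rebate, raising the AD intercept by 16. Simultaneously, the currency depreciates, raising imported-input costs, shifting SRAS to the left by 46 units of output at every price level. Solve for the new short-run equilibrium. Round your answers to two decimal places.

After both shocks: AD is Y = 2160 − 3P and SRAS is Y = 4P − 739.
Setting them equal: 2899 = 7P, so P = 414.14.
Substituting into AD, Y = 917.57.

P = 414.14, Y = 917.57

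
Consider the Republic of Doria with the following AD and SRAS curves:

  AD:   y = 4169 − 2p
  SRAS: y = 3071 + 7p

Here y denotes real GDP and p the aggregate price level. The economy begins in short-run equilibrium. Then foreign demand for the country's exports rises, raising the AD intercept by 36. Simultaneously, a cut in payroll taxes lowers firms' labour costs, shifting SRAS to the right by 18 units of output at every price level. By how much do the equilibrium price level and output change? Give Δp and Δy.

Δp = +2, Δy = +32

After both shocks: AD is y = 4205 − 2p and SRAS is y = 3089 + 7p.
Setting them equal: 1116 = 9p, so p = 124.
y = 4205 − 2·124 = 3957.
Initially p = 122, y = 3925, so Δp = +2 and Δy = +32.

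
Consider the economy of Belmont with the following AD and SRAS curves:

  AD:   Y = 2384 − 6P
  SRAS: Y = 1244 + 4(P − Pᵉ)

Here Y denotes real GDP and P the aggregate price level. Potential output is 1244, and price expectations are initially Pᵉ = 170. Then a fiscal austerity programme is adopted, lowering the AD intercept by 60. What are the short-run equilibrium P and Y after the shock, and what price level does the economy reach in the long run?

Short run: P = 176, Y = 1268. Long run: P = 180.

AD shifts left: new AD is Y = 2324 − 6P. With Pᵉ = 170, SRAS is Y = 564 + 4P.
Short run: 2324 − 6P = 564 + 4P gives 1760 = 10P, so P = 176 and Y = 2324 − 6·176 = 1268.
Y = 1268 is above potential 1244; expectations adjust and SRAS shifts left until Y = 1244.
Long run: on the new AD curve, 1244 = 2324 − 6P gives P = 180.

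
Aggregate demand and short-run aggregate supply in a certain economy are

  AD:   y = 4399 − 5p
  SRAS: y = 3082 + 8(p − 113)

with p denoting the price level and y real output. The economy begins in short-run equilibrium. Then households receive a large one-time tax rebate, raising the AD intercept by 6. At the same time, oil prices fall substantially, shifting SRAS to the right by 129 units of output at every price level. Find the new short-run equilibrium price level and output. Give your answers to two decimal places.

After both shocks: AD is y = 4405 − 5p and SRAS is y = 2307 + 8p.
Setting them equal: 2098 = 13p, so p = 161.38.
Substituting into AD, y = 3598.08.

p = 161.38, y = 3598.08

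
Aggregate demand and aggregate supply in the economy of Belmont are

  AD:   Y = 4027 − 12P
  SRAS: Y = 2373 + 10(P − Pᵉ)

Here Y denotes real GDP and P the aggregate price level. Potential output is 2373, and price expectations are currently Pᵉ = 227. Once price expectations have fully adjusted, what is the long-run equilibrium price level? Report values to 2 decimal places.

Long-run P = 137.83

Short run: with Pᵉ = 227, SRAS is Y = 103 + 10P. Setting AD = SRAS gives 3924 = 22P, so P = 178.36 and Y = 4027 − 12P = 1886.64.
Output 1886.64 is below potential 2373, so over time expected prices fall and SRAS shifts right until Y returns to 2373.
Long run: Y = 2373 on the AD curve gives 2373 = 4027 − 12P, so P = 137.83.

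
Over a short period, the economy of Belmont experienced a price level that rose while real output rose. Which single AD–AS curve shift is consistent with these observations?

AD shifted right

P rose and Y rose. An AD shift moves P and Y in the same direction; an SRAS shift moves them in opposite directions.
Here P and Y moved in the same direction, so the AD curve shifted.
Since Y rose, AD shifted right.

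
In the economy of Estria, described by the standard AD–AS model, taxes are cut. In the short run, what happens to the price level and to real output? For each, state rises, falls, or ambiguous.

Price level: rises; output: rises

This is a positive demand shock: AD shifts right.
Moving along the upward-sloping SRAS curve, P rises and Y rises.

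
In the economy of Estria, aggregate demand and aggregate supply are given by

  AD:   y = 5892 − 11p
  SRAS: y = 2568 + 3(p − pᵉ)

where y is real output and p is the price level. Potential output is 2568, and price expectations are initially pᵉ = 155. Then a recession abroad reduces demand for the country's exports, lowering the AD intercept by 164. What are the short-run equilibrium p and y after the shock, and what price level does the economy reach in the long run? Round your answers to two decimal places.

AD shifts left: new AD is y = 5728 − 11p. With pᵉ = 155, SRAS is y = 2103 + 3p.
Short run: 5728 − 11p = 2103 + 3p gives 3625 = 14p, so p = 258.93 and y = 5728 − 11p = 2879.79.
y = 2879.79 is above potential 2568; expectations adjust and SRAS shifts left until y = 2568.
Long run: on the new AD curve, 2568 = 5728 − 11p gives p = 287.27.

Short run: p = 258.93, y = 2879.79. Long run: p = 287.27.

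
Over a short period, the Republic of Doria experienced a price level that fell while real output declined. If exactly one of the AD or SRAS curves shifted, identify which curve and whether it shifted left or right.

P fell and Y fell. An AD shift moves P and Y in the same direction; an SRAS shift moves them in opposite directions.
Here P and Y moved in the same direction, so the AD curve shifted.
Since Y fell, AD shifted left.

AD shifted left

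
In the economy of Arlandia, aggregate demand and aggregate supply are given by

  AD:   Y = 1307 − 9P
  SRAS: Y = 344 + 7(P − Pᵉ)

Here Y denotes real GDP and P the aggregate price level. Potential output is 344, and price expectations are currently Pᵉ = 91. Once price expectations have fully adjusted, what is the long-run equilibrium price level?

Short run: with Pᵉ = 91, SRAS is Y = 7P − 293. Setting AD = SRAS gives 1600 = 16P, so P = 100 and Y = 1307 − 9·100 = 407.
Output 407 is above potential 344, so over time expected prices rise and SRAS shifts left until Y returns to 344.
Long run: Y = 344 on the AD curve gives 344 = 1307 − 9P, so P = 107.

Long-run P = 107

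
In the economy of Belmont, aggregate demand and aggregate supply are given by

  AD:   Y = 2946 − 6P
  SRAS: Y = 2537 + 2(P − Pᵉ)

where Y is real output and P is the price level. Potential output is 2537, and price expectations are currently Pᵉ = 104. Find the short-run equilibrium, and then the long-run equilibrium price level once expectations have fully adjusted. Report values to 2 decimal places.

Short run: P = 77.13, Y = 2483.25. Long run: P = 68.17.

Short run: with Pᵉ = 104, SRAS is Y = 2329 + 2P. Setting AD = SRAS gives 617 = 8P, so P = 77.13 and Y = 2946 − 6P = 2483.25.
Output 2483.25 is below potential 2537, so over time expected prices fall and SRAS shifts right until Y returns to 2537.
Long run: Y = 2537 on the AD curve gives 2537 = 2946 − 6P, so P = 68.17.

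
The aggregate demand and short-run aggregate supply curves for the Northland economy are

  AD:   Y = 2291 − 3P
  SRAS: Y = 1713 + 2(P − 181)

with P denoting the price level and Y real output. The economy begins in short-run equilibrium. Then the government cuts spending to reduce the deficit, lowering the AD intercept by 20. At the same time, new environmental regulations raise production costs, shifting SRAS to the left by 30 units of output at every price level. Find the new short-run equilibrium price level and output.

P = 190, Y = 1701

After both shocks: AD is Y = 2271 − 3P and SRAS is Y = 1321 + 2P.
Setting them equal: 950 = 5P, so P = 190.
Y = 2271 − 3·190 = 1701.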